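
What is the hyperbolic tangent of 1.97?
0.9618

tanh(1.97) = (e^(1.97) - e^(-1.97))/(e^(1.97) + e^(-1.97)) = 0.9618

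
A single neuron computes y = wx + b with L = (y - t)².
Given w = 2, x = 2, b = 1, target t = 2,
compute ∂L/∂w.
∂L/∂w = 12

y = wx + b = (2)(2) + 1 = 5
∂L/∂y = 2(y - t) = 2(5 - 2) = 6
∂y/∂w = x = 2
∂L/∂w = ∂L/∂y · ∂y/∂w = 6 × 2 = 12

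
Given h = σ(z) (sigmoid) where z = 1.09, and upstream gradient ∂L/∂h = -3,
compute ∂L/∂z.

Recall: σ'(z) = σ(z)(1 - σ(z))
∂L/∂z = -0.5649

σ(1.09) = 0.7484
σ'(1.09) = σ(1.09)(1 - σ(1.09)) = 0.7484 × 0.2516 = 0.1883
∂L/∂z = ∂L/∂h · σ'(z) = -3 × 0.1883 = -0.5649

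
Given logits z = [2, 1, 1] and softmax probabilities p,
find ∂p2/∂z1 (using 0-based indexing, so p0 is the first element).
∂p2/∂z1 = -0.04492

p = softmax(z) = [0.5761, 0.2119, 0.2119]
p2 = 0.2119, p1 = 0.2119

∂p2/∂z1 = -p2 × p1 = -0.2119 × 0.2119 = -0.04492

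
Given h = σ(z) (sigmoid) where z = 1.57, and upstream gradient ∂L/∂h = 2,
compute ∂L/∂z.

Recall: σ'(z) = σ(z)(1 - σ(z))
∂L/∂z = 0.2851

σ(1.57) = 0.8278
σ'(1.57) = σ(1.57)(1 - σ(1.57)) = 0.8278 × 0.1722 = 0.1426
∂L/∂z = ∂L/∂h · σ'(z) = 2 × 0.1426 = 0.2851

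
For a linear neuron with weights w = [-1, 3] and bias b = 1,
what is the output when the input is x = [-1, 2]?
y = 8

y = (-1)(-1) + (3)(2) + 1 = 8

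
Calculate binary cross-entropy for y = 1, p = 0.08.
L = 2.526

L = -1·log(0.08) - 0·log(0.92) = -log(0.08) = 2.526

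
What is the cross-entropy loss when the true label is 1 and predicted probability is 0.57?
L = 0.5621

L = -1·log(0.57) - 0·log(0.43) = -log(0.57) = 0.5621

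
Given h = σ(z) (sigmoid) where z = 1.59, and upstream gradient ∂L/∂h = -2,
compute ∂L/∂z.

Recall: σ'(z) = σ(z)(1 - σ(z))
∂L/∂z = -0.2814

σ(1.59) = 0.8306
σ'(1.59) = σ(1.59)(1 - σ(1.59)) = 0.8306 × 0.1694 = 0.1407
∂L/∂z = ∂L/∂h · σ'(z) = -2 × 0.1407 = -0.2814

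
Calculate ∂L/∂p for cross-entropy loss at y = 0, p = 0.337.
∂L/∂p = 1.508

∂L/∂p = -y/p + (1-y)/(1-p) = 0 + 1/0.663 = 1.508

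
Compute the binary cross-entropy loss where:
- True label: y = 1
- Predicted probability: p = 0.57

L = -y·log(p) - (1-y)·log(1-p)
L = 0.5621

L = -1·log(0.57) - 0·log(0.43) = -log(0.57) = 0.5621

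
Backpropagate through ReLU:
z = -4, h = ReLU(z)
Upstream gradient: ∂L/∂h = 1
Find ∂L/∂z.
∂L/∂z = 0

h = ReLU(-4) = 0
Since z < 0: ∂h/∂z = 0
∂L/∂z = ∂L/∂h · ∂h/∂z = 1 × 0 = 0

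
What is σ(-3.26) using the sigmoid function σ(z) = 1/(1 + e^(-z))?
0.03697

sigmoid(-3.26) = 1/(1 + e^(3.26)) = 1/(1 + 26.05) = 0.03697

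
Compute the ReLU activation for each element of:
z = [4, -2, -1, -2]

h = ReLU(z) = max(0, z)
h = [4, 0, 0, 0]

ReLU applied element-wise: max(0,4)=4, max(0,-2)=0, max(0,-1)=0, max(0,-2)=0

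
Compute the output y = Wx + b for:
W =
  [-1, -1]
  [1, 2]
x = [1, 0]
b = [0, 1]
y = [-1, 2]

Wx = [-1×1 + -1×0, 1×1 + 2×0]
   = [-1, 1]
y = Wx + b = [-1 + 0, 1 + 1] = [-1, 2]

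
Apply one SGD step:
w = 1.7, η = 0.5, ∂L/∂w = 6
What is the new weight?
w_new = -1.3

w_new = w - η·∂L/∂w = 1.7 - 0.5×(6) = 1.7 - (3) = -1.3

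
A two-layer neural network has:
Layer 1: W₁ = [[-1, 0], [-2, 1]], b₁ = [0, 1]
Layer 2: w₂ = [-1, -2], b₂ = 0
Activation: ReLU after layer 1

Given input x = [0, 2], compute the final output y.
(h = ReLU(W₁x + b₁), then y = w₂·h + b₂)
y = -6

Layer 1 pre-activation: z₁ = [0, 3]
After ReLU: h = [0, 3]
Layer 2 output: y = -1×0 + -2×3 + 0 = -6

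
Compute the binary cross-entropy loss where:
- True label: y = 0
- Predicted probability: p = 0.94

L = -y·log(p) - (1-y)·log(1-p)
L = 2.813

L = -0·log(0.94) - 1·log(0.06) = -log(0.06) = 2.813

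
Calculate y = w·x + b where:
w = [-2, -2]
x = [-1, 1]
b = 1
y = 1

y = (-2)(-1) + (-2)(1) + 1 = 1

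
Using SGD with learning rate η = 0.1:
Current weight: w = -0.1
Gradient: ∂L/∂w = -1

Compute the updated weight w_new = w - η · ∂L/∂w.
w_new = 0

w_new = w - η·∂L/∂w = -0.1 - 0.1×(-1) = -0.1 - (-0.1) = 0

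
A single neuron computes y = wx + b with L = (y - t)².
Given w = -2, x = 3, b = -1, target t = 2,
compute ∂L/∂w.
∂L/∂w = -54

y = wx + b = (-2)(3) + -1 = -7
∂L/∂y = 2(y - t) = 2(-7 - 2) = -18
∂y/∂w = x = 3
∂L/∂w = ∂L/∂y · ∂y/∂w = -18 × 3 = -54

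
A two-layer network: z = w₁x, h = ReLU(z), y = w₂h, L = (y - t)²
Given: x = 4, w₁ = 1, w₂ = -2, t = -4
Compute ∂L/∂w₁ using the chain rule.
∂L/∂w₁ = 64

Forward pass:
z = w₁x = 1×4 = 4
h = ReLU(4) = 4
y = w₂h = -2×4 = -8

Backward pass:
∂L/∂y = 2(y - t) = 2(-8 - -4) = -8
∂y/∂h = w₂ = -2
∂h/∂z = 1 (ReLU derivative)
∂z/∂w₁ = x = 4

∂L/∂w₁ = -8 × -2 × 1 × 4 = 64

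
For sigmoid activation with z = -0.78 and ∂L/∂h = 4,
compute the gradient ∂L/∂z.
∂L/∂z = 0.8621

σ(-0.78) = 0.3143
σ'(-0.78) = σ(-0.78)(1 - σ(-0.78)) = 0.3143 × 0.6857 = 0.2155
∂L/∂z = ∂L/∂h · σ'(z) = 4 × 0.2155 = 0.8621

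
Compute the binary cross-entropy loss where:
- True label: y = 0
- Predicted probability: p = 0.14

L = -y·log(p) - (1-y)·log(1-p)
L = 0.1508

L = -0·log(0.14) - 1·log(0.86) = -log(0.86) = 0.1508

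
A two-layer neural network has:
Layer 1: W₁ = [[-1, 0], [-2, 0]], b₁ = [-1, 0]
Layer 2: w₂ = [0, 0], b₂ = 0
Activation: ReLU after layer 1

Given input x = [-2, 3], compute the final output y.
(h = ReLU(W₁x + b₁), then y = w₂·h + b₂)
y = 0

Layer 1 pre-activation: z₁ = [1, 4]
After ReLU: h = [1, 4]
Layer 2 output: y = 0×1 + 0×4 + 0 = 0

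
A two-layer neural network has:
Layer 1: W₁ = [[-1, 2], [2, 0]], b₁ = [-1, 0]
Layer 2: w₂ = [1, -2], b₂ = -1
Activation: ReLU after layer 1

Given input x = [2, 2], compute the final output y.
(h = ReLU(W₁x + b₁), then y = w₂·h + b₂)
y = -8

Layer 1 pre-activation: z₁ = [1, 4]
After ReLU: h = [1, 4]
Layer 2 output: y = 1×1 + -2×4 + -1 = -8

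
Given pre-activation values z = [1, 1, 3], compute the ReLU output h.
h = [1, 1, 3]

ReLU applied element-wise: max(0,1)=1, max(0,1)=1, max(0,3)=3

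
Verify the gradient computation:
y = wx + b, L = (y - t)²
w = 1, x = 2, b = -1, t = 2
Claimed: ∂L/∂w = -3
Incorrect

y = (1)(2) + -1 = 1
∂L/∂y = 2(y - t) = 2(1 - 2) = -2
∂y/∂w = x = 2
∂L/∂w = -2 × 2 = -4

Claimed value: -3
Incorrect: The correct gradient is -4.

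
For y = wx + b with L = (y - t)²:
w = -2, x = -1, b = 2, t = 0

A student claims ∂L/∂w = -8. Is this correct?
Correct

y = (-2)(-1) + 2 = 4
∂L/∂y = 2(y - t) = 2(4 - 0) = 8
∂y/∂w = x = -1
∂L/∂w = 8 × -1 = -8

Claimed value: -8
Correct: The correct gradient is -8.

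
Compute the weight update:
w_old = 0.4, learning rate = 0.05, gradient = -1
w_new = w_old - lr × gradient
w_new = 0.45

w_new = w - η·∂L/∂w = 0.4 - 0.05×(-1) = 0.4 - (-0.05) = 0.45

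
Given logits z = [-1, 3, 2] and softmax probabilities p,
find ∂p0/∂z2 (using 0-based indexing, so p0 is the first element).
∂p0/∂z2 = -0.003507

p = softmax(z) = [0.01321, 0.7214, 0.2654]
p0 = 0.01321, p2 = 0.2654

∂p0/∂z2 = -p0 × p2 = -0.01321 × 0.2654 = -0.003507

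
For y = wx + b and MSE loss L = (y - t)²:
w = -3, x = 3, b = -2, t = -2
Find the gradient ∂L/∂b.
∂L/∂b = -18

y = wx + b = (-3)(3) + -2 = -11
∂L/∂y = 2(y - t) = 2(-11 - -2) = -18
∂y/∂b = 1
∂L/∂b = ∂L/∂y · ∂y/∂b = -18 × 1 = -18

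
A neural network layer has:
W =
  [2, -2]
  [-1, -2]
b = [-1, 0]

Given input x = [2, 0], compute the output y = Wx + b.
y = [3, -2]

Wx = [2×2 + -2×0, -1×2 + -2×0]
   = [4, -2]
y = Wx + b = [4 + -1, -2 + 0] = [3, -2]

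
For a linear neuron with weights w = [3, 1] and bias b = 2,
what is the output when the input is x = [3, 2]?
y = 13

y = (3)(3) + (1)(2) + 2 = 13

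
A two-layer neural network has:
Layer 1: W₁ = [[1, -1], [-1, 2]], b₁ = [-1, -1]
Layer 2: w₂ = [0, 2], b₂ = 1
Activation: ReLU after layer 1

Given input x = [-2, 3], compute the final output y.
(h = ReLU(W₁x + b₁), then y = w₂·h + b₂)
y = 15

Layer 1 pre-activation: z₁ = [-6, 7]
After ReLU: h = [0, 7]
Layer 2 output: y = 0×0 + 2×7 + 1 = 15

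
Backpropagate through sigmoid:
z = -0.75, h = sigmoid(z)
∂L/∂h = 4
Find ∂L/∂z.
∂L/∂z = 0.8716

σ(-0.75) = 0.3208
σ'(-0.75) = σ(-0.75)(1 - σ(-0.75)) = 0.3208 × 0.6792 = 0.2179
∂L/∂z = ∂L/∂h · σ'(z) = 4 × 0.2179 = 0.8716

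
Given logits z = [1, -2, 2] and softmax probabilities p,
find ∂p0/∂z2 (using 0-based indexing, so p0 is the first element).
∂p0/∂z2 = -0.1915

p = softmax(z) = [0.2654, 0.01321, 0.7214]
p0 = 0.2654, p2 = 0.7214

∂p0/∂z2 = -p0 × p2 = -0.2654 × 0.7214 = -0.1915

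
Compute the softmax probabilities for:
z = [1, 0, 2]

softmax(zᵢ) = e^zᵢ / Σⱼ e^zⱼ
p = [0.2447, 0.09, 0.6652]

exp(z) = [2.718, 1, 7.389]
Sum = 11.11
p = [0.2447, 0.09, 0.6652]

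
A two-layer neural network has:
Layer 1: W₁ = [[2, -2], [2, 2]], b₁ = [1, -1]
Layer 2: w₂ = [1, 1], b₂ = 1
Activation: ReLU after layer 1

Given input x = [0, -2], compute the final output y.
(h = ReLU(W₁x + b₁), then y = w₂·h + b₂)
y = 6

Layer 1 pre-activation: z₁ = [5, -5]
After ReLU: h = [5, 0]
Layer 2 output: y = 1×5 + 1×0 + 1 = 6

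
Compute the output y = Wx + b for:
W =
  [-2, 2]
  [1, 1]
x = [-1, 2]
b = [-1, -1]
y = [5, 0]

Wx = [-2×-1 + 2×2, 1×-1 + 1×2]
   = [6, 1]
y = Wx + b = [6 + -1, 1 + -1] = [5, 0]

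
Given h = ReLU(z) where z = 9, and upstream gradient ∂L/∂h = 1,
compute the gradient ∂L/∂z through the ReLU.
∂L/∂z = 1

h = ReLU(9) = 9
Since z > 0: ∂h/∂z = 1
∂L/∂z = ∂L/∂h · ∂h/∂z = 1 × 1 = 1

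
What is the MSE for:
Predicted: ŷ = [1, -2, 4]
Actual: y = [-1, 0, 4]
MSE = 2.667

MSE = (1/3)((1--1)² + (-2-0)² + (4-4)²) = (1/3)(4 + 4 + 0) = 2.667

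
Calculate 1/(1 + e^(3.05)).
0.04522

sigmoid(-3.05) = 1/(1 + e^(3.05)) = 1/(1 + 21.12) = 0.04522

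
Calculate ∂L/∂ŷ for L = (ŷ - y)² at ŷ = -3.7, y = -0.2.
∂L/∂ŷ = -7.0

∂L/∂ŷ = 2(ŷ - y) = 2(-3.7 - -0.2) = 2(-3.5) = -7.0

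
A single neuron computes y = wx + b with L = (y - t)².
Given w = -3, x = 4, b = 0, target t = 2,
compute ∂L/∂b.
∂L/∂b = -28

y = wx + b = (-3)(4) + 0 = -12
∂L/∂y = 2(y - t) = 2(-12 - 2) = -28
∂y/∂b = 1
∂L/∂b = ∂L/∂y · ∂y/∂b = -28 × 1 = -28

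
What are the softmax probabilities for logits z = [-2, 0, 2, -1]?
p = [0.0152, 0.1125, 0.831, 0.0414]

exp(z) = [0.1353, 1, 7.389, 0.3679]
Sum = 8.892
p = [0.0152, 0.1125, 0.831, 0.0414]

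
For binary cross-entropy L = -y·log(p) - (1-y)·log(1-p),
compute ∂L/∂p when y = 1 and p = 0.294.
∂L/∂p = -3.401

∂L/∂p = -y/p + (1-y)/(1-p) = -1/0.294 + 0 = -3.401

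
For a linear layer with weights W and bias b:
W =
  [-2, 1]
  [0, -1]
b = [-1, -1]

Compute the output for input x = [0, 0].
y = [-1, -1]

Wx = [-2×0 + 1×0, 0×0 + -1×0]
   = [0, 0]
y = Wx + b = [0 + -1, 0 + -1] = [-1, -1]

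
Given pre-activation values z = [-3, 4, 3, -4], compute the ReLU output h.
h = [0, 4, 3, 0]

ReLU applied element-wise: max(0,-3)=0, max(0,4)=4, max(0,3)=3, max(0,-4)=0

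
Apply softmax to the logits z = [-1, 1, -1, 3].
p = [0.0156, 0.1155, 0.0156, 0.8533]

exp(z) = [0.3679, 2.718, 0.3679, 20.09]
Sum = 23.54
p = [0.0156, 0.1155, 0.0156, 0.8533]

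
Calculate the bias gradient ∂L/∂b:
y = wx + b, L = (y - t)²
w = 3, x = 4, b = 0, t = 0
∂L/∂b = 24

y = wx + b = (3)(4) + 0 = 12
∂L/∂y = 2(y - t) = 2(12 - 0) = 24
∂y/∂b = 1
∂L/∂b = ∂L/∂y · ∂y/∂b = 24 × 1 = 24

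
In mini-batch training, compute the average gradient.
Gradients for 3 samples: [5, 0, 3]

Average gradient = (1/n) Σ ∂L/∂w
Average gradient = 2.667

Average = (1/3)(5 + 0 + 3) = 8/3 = 2.667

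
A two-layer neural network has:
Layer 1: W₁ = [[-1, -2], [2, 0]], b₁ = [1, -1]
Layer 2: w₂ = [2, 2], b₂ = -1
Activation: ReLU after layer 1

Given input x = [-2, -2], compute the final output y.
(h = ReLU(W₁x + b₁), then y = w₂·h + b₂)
y = 13

Layer 1 pre-activation: z₁ = [7, -5]
After ReLU: h = [7, 0]
Layer 2 output: y = 2×7 + 2×0 + -1 = 13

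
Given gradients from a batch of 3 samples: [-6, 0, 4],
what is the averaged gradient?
Average gradient = -0.6667

Average = (1/3)(-6 + 0 + 4) = -2/3 = -0.6667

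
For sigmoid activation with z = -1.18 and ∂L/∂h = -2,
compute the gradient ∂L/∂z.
∂L/∂z = -0.3596

σ(-1.18) = 0.2351
σ'(-1.18) = σ(-1.18)(1 - σ(-1.18)) = 0.2351 × 0.7649 = 0.1798
∂L/∂z = ∂L/∂h · σ'(z) = -2 × 0.1798 = -0.3596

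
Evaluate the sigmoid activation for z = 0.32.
0.5793

sigmoid(0.32) = 1/(1 + e^(-0.32)) = 1/(1 + 0.7261) = 0.5793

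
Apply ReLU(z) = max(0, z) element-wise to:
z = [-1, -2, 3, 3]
h = [0, 0, 3, 3]

ReLU applied element-wise: max(0,-1)=0, max(0,-2)=0, max(0,3)=3, max(0,3)=3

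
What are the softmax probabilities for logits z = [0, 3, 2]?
p = [0.0351, 0.7054, 0.2595]

exp(z) = [1, 20.09, 7.389]
Sum = 28.47
p = [0.0351, 0.7054, 0.2595]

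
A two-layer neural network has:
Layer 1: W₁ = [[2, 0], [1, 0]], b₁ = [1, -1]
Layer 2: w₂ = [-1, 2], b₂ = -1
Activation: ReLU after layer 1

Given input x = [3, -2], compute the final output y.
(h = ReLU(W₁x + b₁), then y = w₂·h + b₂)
y = -4

Layer 1 pre-activation: z₁ = [7, 2]
After ReLU: h = [7, 2]
Layer 2 output: y = -1×7 + 2×2 + -1 = -4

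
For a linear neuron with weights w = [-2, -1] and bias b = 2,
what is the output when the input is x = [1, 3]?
y = -3

y = (-2)(1) + (-1)(3) + 2 = -3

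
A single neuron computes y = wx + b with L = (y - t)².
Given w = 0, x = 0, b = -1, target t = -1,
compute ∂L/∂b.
∂L/∂b = 0

y = wx + b = (0)(0) + -1 = -1
∂L/∂y = 2(y - t) = 2(-1 - -1) = 0
∂y/∂b = 1
∂L/∂b = ∂L/∂y · ∂y/∂b = 0 × 1 = 0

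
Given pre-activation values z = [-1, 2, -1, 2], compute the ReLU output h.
h = [0, 2, 0, 2]

ReLU applied element-wise: max(0,-1)=0, max(0,2)=2, max(0,-1)=0, max(0,2)=2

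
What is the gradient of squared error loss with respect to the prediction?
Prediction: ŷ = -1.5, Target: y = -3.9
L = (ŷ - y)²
∂L/∂ŷ = 4.8

∂L/∂ŷ = 2(ŷ - y) = 2(-1.5 - -3.9) = 2(2.4) = 4.8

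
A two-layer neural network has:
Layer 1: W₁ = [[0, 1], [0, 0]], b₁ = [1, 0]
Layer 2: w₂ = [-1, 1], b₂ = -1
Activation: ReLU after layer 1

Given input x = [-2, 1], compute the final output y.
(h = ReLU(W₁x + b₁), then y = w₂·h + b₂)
y = -3

Layer 1 pre-activation: z₁ = [2, 0]
After ReLU: h = [2, 0]
Layer 2 output: y = -1×2 + 1×0 + -1 = -3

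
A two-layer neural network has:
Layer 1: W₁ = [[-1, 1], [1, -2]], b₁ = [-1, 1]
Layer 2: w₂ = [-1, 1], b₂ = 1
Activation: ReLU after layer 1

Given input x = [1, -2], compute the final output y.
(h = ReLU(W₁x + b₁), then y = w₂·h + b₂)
y = 7

Layer 1 pre-activation: z₁ = [-4, 6]
After ReLU: h = [0, 6]
Layer 2 output: y = -1×0 + 1×6 + 1 = 7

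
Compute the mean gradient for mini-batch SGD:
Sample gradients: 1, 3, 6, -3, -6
Average gradient = 0.2

Average = (1/5)(1 + 3 + 6 + -3 + -6) = 1/5 = 0.2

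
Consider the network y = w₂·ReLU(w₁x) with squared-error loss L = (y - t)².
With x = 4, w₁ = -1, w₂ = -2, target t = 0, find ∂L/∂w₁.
∂L/∂w₁ = 0

Forward pass:
z = w₁x = -1×4 = -4
h = ReLU(-4) = 0
y = w₂h = -2×0 = 0

Backward pass:
∂L/∂y = 2(y - t) = 2(0 - 0) = 0
∂y/∂h = w₂ = -2
∂h/∂z = 0 (ReLU derivative)
∂z/∂w₁ = x = 4

∂L/∂w₁ = 0 × -2 × 0 × 4 = 0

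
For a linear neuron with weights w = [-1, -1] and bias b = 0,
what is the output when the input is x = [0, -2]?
y = 2

y = (-1)(0) + (-1)(-2) + 0 = 2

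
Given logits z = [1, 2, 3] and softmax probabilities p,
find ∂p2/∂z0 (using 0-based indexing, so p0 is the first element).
∂p2/∂z0 = -0.05989

p = softmax(z) = [0.09003, 0.2447, 0.6652]
p2 = 0.6652, p0 = 0.09003

∂p2/∂z0 = -p2 × p0 = -0.6652 × 0.09003 = -0.05989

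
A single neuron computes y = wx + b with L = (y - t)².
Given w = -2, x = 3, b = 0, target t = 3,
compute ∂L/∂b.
∂L/∂b = -18

y = wx + b = (-2)(3) + 0 = -6
∂L/∂y = 2(y - t) = 2(-6 - 3) = -18
∂y/∂b = 1
∂L/∂b = ∂L/∂y · ∂y/∂b = -18 × 1 = -18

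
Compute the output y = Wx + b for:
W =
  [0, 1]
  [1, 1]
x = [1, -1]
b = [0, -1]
y = [-1, -1]

Wx = [0×1 + 1×-1, 1×1 + 1×-1]
   = [-1, 0]
y = Wx + b = [-1 + 0, 0 + -1] = [-1, -1]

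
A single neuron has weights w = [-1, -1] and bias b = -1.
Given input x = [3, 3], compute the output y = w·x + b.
y = -7

y = (-1)(3) + (-1)(3) + -1 = -7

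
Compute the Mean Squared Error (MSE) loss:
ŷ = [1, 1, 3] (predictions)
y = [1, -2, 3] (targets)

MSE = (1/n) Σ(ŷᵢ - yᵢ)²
MSE = 3

MSE = (1/3)((1-1)² + (1--2)² + (3-3)²) = (1/3)(0 + 9 + 0) = 3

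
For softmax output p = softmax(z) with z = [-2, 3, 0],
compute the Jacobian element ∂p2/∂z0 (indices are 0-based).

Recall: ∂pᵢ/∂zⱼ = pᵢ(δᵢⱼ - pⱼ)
∂p2/∂z0 = -0.0003005

p = softmax(z) = [0.006377, 0.9465, 0.04712]
p2 = 0.04712, p0 = 0.006377

∂p2/∂z0 = -p2 × p0 = -0.04712 × 0.006377 = -0.0003005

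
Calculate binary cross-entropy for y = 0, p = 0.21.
L = 0.2357

L = -0·log(0.21) - 1·log(0.79) = -log(0.79) = 0.2357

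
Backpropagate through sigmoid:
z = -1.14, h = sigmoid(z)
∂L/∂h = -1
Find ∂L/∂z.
∂L/∂z = -0.1836

σ(-1.14) = 0.2423
σ'(-1.14) = σ(-1.14)(1 - σ(-1.14)) = 0.2423 × 0.7577 = 0.1836
∂L/∂z = ∂L/∂h · σ'(z) = -1 × 0.1836 = -0.1836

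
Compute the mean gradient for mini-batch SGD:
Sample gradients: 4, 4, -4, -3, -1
Average gradient = 0

Average = (1/5)(4 + 4 + -4 + -3 + -1) = 0/5 = 0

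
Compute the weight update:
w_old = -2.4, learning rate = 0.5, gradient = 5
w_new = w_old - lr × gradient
w_new = -4.9

w_new = w - η·∂L/∂w = -2.4 - 0.5×(5) = -2.4 - (2.5) = -4.9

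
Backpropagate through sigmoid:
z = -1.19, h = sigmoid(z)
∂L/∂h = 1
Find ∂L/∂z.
∂L/∂z = 0.1788

σ(-1.19) = 0.2333
σ'(-1.19) = σ(-1.19)(1 - σ(-1.19)) = 0.2333 × 0.7667 = 0.1788
∂L/∂z = ∂L/∂h · σ'(z) = 1 × 0.1788 = 0.1788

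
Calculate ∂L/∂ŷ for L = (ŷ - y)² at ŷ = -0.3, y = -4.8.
∂L/∂ŷ = 9.0

∂L/∂ŷ = 2(ŷ - y) = 2(-0.3 - -4.8) = 2(4.5) = 9.0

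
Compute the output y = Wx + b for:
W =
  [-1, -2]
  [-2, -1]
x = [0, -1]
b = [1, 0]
y = [3, 1]

Wx = [-1×0 + -2×-1, -2×0 + -1×-1]
   = [2, 1]
y = Wx + b = [2 + 1, 1 + 0] = [3, 1]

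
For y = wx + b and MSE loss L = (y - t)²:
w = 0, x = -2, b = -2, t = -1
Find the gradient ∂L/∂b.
∂L/∂b = -2

y = wx + b = (0)(-2) + -2 = -2
∂L/∂y = 2(y - t) = 2(-2 - -1) = -2
∂y/∂b = 1
∂L/∂b = ∂L/∂y · ∂y/∂b = -2 × 1 = -2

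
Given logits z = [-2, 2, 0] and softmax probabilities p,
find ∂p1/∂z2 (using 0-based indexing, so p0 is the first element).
∂p1/∂z2 = -0.1017

p = softmax(z) = [0.01588, 0.8668, 0.1173]
p1 = 0.8668, p2 = 0.1173

∂p1/∂z2 = -p1 × p2 = -0.8668 × 0.1173 = -0.1017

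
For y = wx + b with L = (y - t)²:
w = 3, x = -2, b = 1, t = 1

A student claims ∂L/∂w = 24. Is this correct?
Correct

y = (3)(-2) + 1 = -5
∂L/∂y = 2(y - t) = 2(-5 - 1) = -12
∂y/∂w = x = -2
∂L/∂w = -12 × -2 = 24

Claimed value: 24
Correct: The correct gradient is 24.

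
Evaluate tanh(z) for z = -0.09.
-0.08976

tanh(-0.09) = (e^(-0.09) - e^(0.09))/(e^(-0.09) + e^(0.09)) = -0.08976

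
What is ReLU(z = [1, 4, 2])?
h = [1, 4, 2]

ReLU applied element-wise: max(0,1)=1, max(0,4)=4, max(0,2)=2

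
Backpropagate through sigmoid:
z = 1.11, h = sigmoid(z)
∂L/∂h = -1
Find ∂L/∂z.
∂L/∂z = -0.1864

σ(1.11) = 0.7521
σ'(1.11) = σ(1.11)(1 - σ(1.11)) = 0.7521 × 0.2479 = 0.1864
∂L/∂z = ∂L/∂h · σ'(z) = -1 × 0.1864 = -0.1864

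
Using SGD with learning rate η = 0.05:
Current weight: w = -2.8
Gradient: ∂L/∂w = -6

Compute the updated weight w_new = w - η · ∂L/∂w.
w_new = -2.5

w_new = w - η·∂L/∂w = -2.8 - 0.05×(-6) = -2.8 - (-0.3) = -2.5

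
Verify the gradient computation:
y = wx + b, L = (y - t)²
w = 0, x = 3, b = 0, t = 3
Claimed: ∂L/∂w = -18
Correct

y = (0)(3) + 0 = 0
∂L/∂y = 2(y - t) = 2(0 - 3) = -6
∂y/∂w = x = 3
∂L/∂w = -6 × 3 = -18

Claimed value: -18
Correct: The correct gradient is -18.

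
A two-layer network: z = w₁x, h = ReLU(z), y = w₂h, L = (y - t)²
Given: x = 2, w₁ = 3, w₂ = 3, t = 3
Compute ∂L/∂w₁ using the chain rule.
∂L/∂w₁ = 180

Forward pass:
z = w₁x = 3×2 = 6
h = ReLU(6) = 6
y = w₂h = 3×6 = 18

Backward pass:
∂L/∂y = 2(y - t) = 2(18 - 3) = 30
∂y/∂h = w₂ = 3
∂h/∂z = 1 (ReLU derivative)
∂z/∂w₁ = x = 2

∂L/∂w₁ = 30 × 3 × 1 × 2 = 180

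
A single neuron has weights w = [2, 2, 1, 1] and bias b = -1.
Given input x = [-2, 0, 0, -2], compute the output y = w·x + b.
y = -7

y = (2)(-2) + (2)(0) + (1)(0) + (1)(-2) + -1 = -7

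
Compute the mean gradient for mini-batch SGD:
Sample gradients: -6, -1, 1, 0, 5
Average gradient = -0.2

Average = (1/5)(-6 + -1 + 1 + 0 + 5) = -1/5 = -0.2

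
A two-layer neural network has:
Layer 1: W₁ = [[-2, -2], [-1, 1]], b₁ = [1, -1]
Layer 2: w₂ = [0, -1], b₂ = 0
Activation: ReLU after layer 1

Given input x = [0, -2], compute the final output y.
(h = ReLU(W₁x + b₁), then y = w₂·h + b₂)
y = 0

Layer 1 pre-activation: z₁ = [5, -3]
After ReLU: h = [5, 0]
Layer 2 output: y = 0×5 + -1×0 + 0 = 0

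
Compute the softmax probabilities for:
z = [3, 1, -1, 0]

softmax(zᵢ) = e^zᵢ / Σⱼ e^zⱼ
p = [0.831, 0.1125, 0.0152, 0.0414]

exp(z) = [20.09, 2.718, 0.3679, 1]
Sum = 24.17
p = [0.831, 0.1125, 0.0152, 0.0414]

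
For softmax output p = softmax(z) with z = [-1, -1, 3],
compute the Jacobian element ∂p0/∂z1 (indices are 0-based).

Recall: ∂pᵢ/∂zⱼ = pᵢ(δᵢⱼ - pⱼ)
∂p0/∂z1 = -0.0003122

p = softmax(z) = [0.01767, 0.01767, 0.9647]
p0 = 0.01767, p1 = 0.01767

∂p0/∂z1 = -p0 × p1 = -0.01767 × 0.01767 = -0.0003122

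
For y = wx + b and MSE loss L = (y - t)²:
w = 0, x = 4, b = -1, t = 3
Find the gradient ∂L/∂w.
∂L/∂w = -32

y = wx + b = (0)(4) + -1 = -1
∂L/∂y = 2(y - t) = 2(-1 - 3) = -8
∂y/∂w = x = 4
∂L/∂w = ∂L/∂y · ∂y/∂w = -8 × 4 = -32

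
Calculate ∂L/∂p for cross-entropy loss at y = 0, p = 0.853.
∂L/∂p = 6.803

∂L/∂p = -y/p + (1-y)/(1-p) = 0 + 1/0.147 = 6.803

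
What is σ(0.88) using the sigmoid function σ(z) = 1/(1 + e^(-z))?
0.7068

sigmoid(0.88) = 1/(1 + e^(-0.88)) = 1/(1 + 0.4148) = 0.7068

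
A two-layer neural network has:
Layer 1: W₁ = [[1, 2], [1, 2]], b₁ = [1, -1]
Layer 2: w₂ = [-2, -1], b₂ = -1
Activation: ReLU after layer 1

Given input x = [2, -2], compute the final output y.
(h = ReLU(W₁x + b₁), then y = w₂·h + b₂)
y = -1

Layer 1 pre-activation: z₁ = [-1, -3]
After ReLU: h = [0, 0]
Layer 2 output: y = -2×0 + -1×0 + -1 = -1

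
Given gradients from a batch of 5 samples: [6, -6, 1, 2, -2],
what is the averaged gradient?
Average gradient = 0.2

Average = (1/5)(6 + -6 + 1 + 2 + -2) = 1/5 = 0.2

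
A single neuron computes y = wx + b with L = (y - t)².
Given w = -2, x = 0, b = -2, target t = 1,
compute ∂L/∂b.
∂L/∂b = -6

y = wx + b = (-2)(0) + -2 = -2
∂L/∂y = 2(y - t) = 2(-2 - 1) = -6
∂y/∂b = 1
∂L/∂b = ∂L/∂y · ∂y/∂b = -6 × 1 = -6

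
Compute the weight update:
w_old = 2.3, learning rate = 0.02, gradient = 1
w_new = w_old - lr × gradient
w_new = 2.28

w_new = w - η·∂L/∂w = 2.3 - 0.02×(1) = 2.3 - (0.02) = 2.28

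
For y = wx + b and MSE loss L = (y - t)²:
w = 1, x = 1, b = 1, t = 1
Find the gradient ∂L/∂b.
∂L/∂b = 2

y = wx + b = (1)(1) + 1 = 2
∂L/∂y = 2(y - t) = 2(2 - 1) = 2
∂y/∂b = 1
∂L/∂b = ∂L/∂y · ∂y/∂b = 2 × 1 = 2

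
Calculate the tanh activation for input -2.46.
-0.9855

tanh(-2.46) = (e^(-2.46) - e^(2.46))/(e^(-2.46) + e^(2.46)) = -0.9855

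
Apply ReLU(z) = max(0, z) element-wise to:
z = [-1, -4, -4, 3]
h = [0, 0, 0, 3]

ReLU applied element-wise: max(0,-1)=0, max(0,-4)=0, max(0,-4)=0, max(0,3)=3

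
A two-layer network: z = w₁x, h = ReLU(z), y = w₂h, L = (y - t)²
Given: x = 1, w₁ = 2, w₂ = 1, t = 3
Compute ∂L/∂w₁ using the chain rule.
∂L/∂w₁ = -2

Forward pass:
z = w₁x = 2×1 = 2
h = ReLU(2) = 2
y = w₂h = 1×2 = 2

Backward pass:
∂L/∂y = 2(y - t) = 2(2 - 3) = -2
∂y/∂h = w₂ = 1
∂h/∂z = 1 (ReLU derivative)
∂z/∂w₁ = x = 1

∂L/∂w₁ = -2 × 1 × 1 × 1 = -2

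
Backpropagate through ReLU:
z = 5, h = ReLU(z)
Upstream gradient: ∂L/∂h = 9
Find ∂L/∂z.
∂L/∂z = 9

h = ReLU(5) = 5
Since z > 0: ∂h/∂z = 1
∂L/∂z = ∂L/∂h · ∂h/∂z = 9 × 1 = 9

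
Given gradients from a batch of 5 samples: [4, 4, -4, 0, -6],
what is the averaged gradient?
Average gradient = -0.4

Average = (1/5)(4 + 4 + -4 + 0 + -6) = -2/5 = -0.4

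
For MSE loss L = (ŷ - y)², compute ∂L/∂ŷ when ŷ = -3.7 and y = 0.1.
∂L/∂ŷ = -7.6

∂L/∂ŷ = 2(ŷ - y) = 2(-3.7 - 0.1) = 2(-3.8) = -7.6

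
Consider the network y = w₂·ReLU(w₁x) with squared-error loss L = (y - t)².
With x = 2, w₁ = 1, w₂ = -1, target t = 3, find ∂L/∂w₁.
∂L/∂w₁ = 20

Forward pass:
z = w₁x = 1×2 = 2
h = ReLU(2) = 2
y = w₂h = -1×2 = -2

Backward pass:
∂L/∂y = 2(y - t) = 2(-2 - 3) = -10
∂y/∂h = w₂ = -1
∂h/∂z = 1 (ReLU derivative)
∂z/∂w₁ = x = 2

∂L/∂w₁ = -10 × -1 × 1 × 2 = 20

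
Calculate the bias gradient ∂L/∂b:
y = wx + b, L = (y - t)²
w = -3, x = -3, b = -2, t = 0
∂L/∂b = 14

y = wx + b = (-3)(-3) + -2 = 7
∂L/∂y = 2(y - t) = 2(7 - 0) = 14
∂y/∂b = 1
∂L/∂b = ∂L/∂y · ∂y/∂b = 14 × 1 = 14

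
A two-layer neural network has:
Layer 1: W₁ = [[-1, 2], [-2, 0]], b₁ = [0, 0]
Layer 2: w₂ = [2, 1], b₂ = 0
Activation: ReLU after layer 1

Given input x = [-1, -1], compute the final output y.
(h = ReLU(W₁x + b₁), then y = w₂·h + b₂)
y = 2

Layer 1 pre-activation: z₁ = [-1, 2]
After ReLU: h = [0, 2]
Layer 2 output: y = 2×0 + 1×2 + 0 = 2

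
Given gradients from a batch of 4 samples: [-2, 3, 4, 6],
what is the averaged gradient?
Average gradient = 2.75

Average = (1/4)(-2 + 3 + 4 + 6) = 11/4 = 2.75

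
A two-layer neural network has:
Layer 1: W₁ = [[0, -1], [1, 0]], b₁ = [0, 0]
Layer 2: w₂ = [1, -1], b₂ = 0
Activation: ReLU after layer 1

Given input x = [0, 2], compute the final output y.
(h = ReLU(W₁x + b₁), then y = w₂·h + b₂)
y = 0

Layer 1 pre-activation: z₁ = [-2, 0]
After ReLU: h = [0, 0]
Layer 2 output: y = 1×0 + -1×0 + 0 = 0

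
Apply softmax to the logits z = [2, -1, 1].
p = [0.7054, 0.0351, 0.2595]

exp(z) = [7.389, 0.3679, 2.718]
Sum = 10.48
p = [0.7054, 0.0351, 0.2595]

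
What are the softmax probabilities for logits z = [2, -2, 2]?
p = [0.4955, 0.0091, 0.4955]

exp(z) = [7.389, 0.1353, 7.389]
Sum = 14.91
p = [0.4955, 0.0091, 0.4955]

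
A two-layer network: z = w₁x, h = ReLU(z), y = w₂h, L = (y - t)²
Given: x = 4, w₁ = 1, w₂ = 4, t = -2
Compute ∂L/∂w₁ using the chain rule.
∂L/∂w₁ = 576

Forward pass:
z = w₁x = 1×4 = 4
h = ReLU(4) = 4
y = w₂h = 4×4 = 16

Backward pass:
∂L/∂y = 2(y - t) = 2(16 - -2) = 36
∂y/∂h = w₂ = 4
∂h/∂z = 1 (ReLU derivative)
∂z/∂w₁ = x = 4

∂L/∂w₁ = 36 × 4 × 1 × 4 = 576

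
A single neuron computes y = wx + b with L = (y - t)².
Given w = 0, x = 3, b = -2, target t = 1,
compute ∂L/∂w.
∂L/∂w = -18

y = wx + b = (0)(3) + -2 = -2
∂L/∂y = 2(y - t) = 2(-2 - 1) = -6
∂y/∂w = x = 3
∂L/∂w = ∂L/∂y · ∂y/∂w = -6 × 3 = -18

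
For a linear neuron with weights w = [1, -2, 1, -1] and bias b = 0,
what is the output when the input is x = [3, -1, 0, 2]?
y = 3

y = (1)(3) + (-2)(-1) + (1)(0) + (-1)(2) + 0 = 3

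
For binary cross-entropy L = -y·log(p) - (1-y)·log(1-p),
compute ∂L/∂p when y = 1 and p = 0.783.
∂L/∂p = -1.277

∂L/∂p = -y/p + (1-y)/(1-p) = -1/0.783 + 0 = -1.277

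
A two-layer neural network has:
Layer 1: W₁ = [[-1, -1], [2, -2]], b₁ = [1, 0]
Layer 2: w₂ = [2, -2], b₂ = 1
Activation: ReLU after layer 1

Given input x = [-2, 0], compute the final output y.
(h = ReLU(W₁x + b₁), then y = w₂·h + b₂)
y = 7

Layer 1 pre-activation: z₁ = [3, -4]
After ReLU: h = [3, 0]
Layer 2 output: y = 2×3 + -2×0 + 1 = 7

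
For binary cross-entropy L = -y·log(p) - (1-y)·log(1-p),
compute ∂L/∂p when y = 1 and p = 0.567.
∂L/∂p = -1.764

∂L/∂p = -y/p + (1-y)/(1-p) = -1/0.567 + 0 = -1.764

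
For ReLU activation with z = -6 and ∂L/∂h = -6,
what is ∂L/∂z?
∂L/∂z = 0

h = ReLU(-6) = 0
Since z < 0: ∂h/∂z = 0
∂L/∂z = ∂L/∂h · ∂h/∂z = -6 × 0 = 0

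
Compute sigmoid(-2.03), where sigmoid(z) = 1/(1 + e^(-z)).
0.1161

sigmoid(-2.03) = 1/(1 + e^(2.03)) = 1/(1 + 7.614) = 0.1161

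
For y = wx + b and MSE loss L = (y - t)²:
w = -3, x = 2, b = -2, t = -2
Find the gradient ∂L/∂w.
∂L/∂w = -24

y = wx + b = (-3)(2) + -2 = -8
∂L/∂y = 2(y - t) = 2(-8 - -2) = -12
∂y/∂w = x = 2
∂L/∂w = ∂L/∂y · ∂y/∂w = -12 × 2 = -24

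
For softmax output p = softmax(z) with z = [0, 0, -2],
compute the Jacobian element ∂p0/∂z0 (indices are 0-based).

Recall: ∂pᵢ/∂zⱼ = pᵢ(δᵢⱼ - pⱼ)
∂p0/∂z0 = 0.249

p = softmax(z) = [0.4683, 0.4683, 0.06338]
p0 = 0.4683

∂p0/∂z0 = p0(1 - p0) = 0.4683 × (1 - 0.4683) = 0.249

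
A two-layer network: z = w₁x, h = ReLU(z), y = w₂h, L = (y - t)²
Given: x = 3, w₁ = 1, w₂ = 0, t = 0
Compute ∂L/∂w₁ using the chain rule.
∂L/∂w₁ = 0

Forward pass:
z = w₁x = 1×3 = 3
h = ReLU(3) = 3
y = w₂h = 0×3 = 0

Backward pass:
∂L/∂y = 2(y - t) = 2(0 - 0) = 0
∂y/∂h = w₂ = 0
∂h/∂z = 1 (ReLU derivative)
∂z/∂w₁ = x = 3

∂L/∂w₁ = 0 × 0 × 1 × 3 = 0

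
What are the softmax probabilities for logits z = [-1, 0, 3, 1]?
p = [0.0152, 0.0414, 0.831, 0.1125]

exp(z) = [0.3679, 1, 20.09, 2.718]
Sum = 24.17
p = [0.0152, 0.0414, 0.831, 0.1125]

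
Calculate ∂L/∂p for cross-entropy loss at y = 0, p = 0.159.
∂L/∂p = 1.189

∂L/∂p = -y/p + (1-y)/(1-p) = 0 + 1/0.841 = 1.189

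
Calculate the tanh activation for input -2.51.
-0.9869

tanh(-2.51) = (e^(-2.51) - e^(2.51))/(e^(-2.51) + e^(2.51)) = -0.9869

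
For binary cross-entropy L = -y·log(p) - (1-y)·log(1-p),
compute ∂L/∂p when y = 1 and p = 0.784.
∂L/∂p = -1.276

∂L/∂p = -y/p + (1-y)/(1-p) = -1/0.784 + 0 = -1.276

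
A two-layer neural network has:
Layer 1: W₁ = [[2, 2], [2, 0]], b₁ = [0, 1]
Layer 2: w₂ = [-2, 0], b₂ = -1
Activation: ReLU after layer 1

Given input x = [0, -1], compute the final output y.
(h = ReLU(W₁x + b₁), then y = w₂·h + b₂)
y = -1

Layer 1 pre-activation: z₁ = [-2, 1]
After ReLU: h = [0, 1]
Layer 2 output: y = -2×0 + 0×1 + -1 = -1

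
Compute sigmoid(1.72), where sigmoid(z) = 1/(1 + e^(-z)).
0.8481

sigmoid(1.72) = 1/(1 + e^(-1.72)) = 1/(1 + 0.1791) = 0.8481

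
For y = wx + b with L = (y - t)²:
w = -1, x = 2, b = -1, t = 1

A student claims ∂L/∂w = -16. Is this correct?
Correct

y = (-1)(2) + -1 = -3
∂L/∂y = 2(y - t) = 2(-3 - 1) = -8
∂y/∂w = x = 2
∂L/∂w = -8 × 2 = -16

Claimed value: -16
Correct: The correct gradient is -16.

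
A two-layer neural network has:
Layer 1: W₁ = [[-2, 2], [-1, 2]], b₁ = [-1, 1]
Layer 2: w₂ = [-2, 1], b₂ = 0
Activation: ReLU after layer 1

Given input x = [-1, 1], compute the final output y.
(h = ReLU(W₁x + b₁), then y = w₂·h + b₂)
y = -2

Layer 1 pre-activation: z₁ = [3, 4]
After ReLU: h = [3, 4]
Layer 2 output: y = -2×3 + 1×4 + 0 = -2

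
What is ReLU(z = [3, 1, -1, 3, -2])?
h = [3, 1, 0, 3, 0]

ReLU applied element-wise: max(0,3)=3, max(0,1)=1, max(0,-1)=0, max(0,3)=3, max(0,-2)=0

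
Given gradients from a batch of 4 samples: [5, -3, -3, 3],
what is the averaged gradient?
Average gradient = 0.5

Average = (1/4)(5 + -3 + -3 + 3) = 2/4 = 0.5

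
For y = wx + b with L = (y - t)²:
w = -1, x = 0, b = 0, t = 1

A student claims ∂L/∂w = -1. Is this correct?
Incorrect

y = (-1)(0) + 0 = 0
∂L/∂y = 2(y - t) = 2(0 - 1) = -2
∂y/∂w = x = 0
∂L/∂w = -2 × 0 = 0

Claimed value: -1
Incorrect: The correct gradient is 0.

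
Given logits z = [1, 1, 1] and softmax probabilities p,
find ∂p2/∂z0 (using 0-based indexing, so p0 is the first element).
∂p2/∂z0 = -0.1111

p = softmax(z) = [0.3333, 0.3333, 0.3333]
p2 = 0.3333, p0 = 0.3333

∂p2/∂z0 = -p2 × p0 = -0.3333 × 0.3333 = -0.1111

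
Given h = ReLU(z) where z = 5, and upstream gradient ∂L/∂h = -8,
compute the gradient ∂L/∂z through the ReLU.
∂L/∂z = -8

h = ReLU(5) = 5
Since z > 0: ∂h/∂z = 1
∂L/∂z = ∂L/∂h · ∂h/∂z = -8 × 1 = -8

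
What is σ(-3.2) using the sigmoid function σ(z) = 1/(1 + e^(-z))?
0.03917

sigmoid(-3.2) = 1/(1 + e^(3.2)) = 1/(1 + 24.53) = 0.03917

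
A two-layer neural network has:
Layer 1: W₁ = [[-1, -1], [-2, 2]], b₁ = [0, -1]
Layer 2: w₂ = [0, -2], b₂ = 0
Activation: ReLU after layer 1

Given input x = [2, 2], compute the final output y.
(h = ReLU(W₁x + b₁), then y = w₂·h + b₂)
y = 0

Layer 1 pre-activation: z₁ = [-4, -1]
After ReLU: h = [0, 0]
Layer 2 output: y = 0×0 + -2×0 + 0 = 0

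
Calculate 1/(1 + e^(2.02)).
0.1171

sigmoid(-2.02) = 1/(1 + e^(2.02)) = 1/(1 + 7.538) = 0.1171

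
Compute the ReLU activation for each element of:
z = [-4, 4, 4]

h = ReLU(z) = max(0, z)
h = [0, 4, 4]

ReLU applied element-wise: max(0,-4)=0, max(0,4)=4, max(0,4)=4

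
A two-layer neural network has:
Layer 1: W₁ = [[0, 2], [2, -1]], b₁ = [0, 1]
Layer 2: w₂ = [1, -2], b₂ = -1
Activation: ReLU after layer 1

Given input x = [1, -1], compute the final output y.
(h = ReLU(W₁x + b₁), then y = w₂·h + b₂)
y = -9

Layer 1 pre-activation: z₁ = [-2, 4]
After ReLU: h = [0, 4]
Layer 2 output: y = 1×0 + -2×4 + -1 = -9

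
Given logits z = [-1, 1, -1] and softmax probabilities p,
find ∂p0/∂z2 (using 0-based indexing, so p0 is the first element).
∂p0/∂z2 = -0.01134

p = softmax(z) = [0.1065, 0.787, 0.1065]
p0 = 0.1065, p2 = 0.1065

∂p0/∂z2 = -p0 × p2 = -0.1065 × 0.1065 = -0.01134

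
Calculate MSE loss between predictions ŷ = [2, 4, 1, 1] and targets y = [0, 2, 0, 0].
MSE = 2.5

MSE = (1/4)((2-0)² + (4-2)² + (1-0)² + (1-0)²) = (1/4)(4 + 4 + 1 + 1) = 2.5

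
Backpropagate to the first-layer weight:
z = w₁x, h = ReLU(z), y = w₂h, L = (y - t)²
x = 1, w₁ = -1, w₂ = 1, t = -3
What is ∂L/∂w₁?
∂L/∂w₁ = 0

Forward pass:
z = w₁x = -1×1 = -1
h = ReLU(-1) = 0
y = w₂h = 1×0 = 0

Backward pass:
∂L/∂y = 2(y - t) = 2(0 - -3) = 6
∂y/∂h = w₂ = 1
∂h/∂z = 0 (ReLU derivative)
∂z/∂w₁ = x = 1

∂L/∂w₁ = 6 × 1 × 0 × 1 = 0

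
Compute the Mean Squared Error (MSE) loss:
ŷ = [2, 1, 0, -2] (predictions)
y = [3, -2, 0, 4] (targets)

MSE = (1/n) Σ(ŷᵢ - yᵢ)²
MSE = 11.5

MSE = (1/4)((2-3)² + (1--2)² + (0-0)² + (-2-4)²) = (1/4)(1 + 9 + 0 + 36) = 11.5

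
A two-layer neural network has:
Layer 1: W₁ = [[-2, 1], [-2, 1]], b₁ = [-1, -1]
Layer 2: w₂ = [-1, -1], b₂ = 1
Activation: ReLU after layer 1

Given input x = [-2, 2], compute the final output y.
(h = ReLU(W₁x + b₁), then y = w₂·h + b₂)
y = -9

Layer 1 pre-activation: z₁ = [5, 5]
After ReLU: h = [5, 5]
Layer 2 output: y = -1×5 + -1×5 + 1 = -9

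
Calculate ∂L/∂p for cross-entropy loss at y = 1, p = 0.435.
∂L/∂p = -2.299

∂L/∂p = -y/p + (1-y)/(1-p) = -1/0.435 + 0 = -2.299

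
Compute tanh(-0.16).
-0.1586

tanh(-0.16) = (e^(-0.16) - e^(0.16))/(e^(-0.16) + e^(0.16)) = -0.1586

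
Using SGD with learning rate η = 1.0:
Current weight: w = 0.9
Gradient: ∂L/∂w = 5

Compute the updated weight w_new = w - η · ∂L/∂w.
w_new = -4.1

w_new = w - η·∂L/∂w = 0.9 - 1.0×(5) = 0.9 - (5) = -4.1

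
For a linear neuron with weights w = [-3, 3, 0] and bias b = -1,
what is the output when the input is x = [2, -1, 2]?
y = -10

y = (-3)(2) + (3)(-1) + (0)(2) + -1 = -10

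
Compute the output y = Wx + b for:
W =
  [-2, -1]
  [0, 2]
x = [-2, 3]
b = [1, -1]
y = [2, 5]

Wx = [-2×-2 + -1×3, 0×-2 + 2×3]
   = [1, 6]
y = Wx + b = [1 + 1, 6 + -1] = [2, 5]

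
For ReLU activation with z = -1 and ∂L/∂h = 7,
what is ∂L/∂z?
∂L/∂z = 0

h = ReLU(-1) = 0
Since z < 0: ∂h/∂z = 0
∂L/∂z = ∂L/∂h · ∂h/∂z = 7 × 0 = 0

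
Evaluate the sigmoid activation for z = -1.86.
0.1347

sigmoid(-1.86) = 1/(1 + e^(1.86)) = 1/(1 + 6.424) = 0.1347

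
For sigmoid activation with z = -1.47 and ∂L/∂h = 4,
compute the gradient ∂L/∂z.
∂L/∂z = 0.608

σ(-1.47) = 0.1869
σ'(-1.47) = σ(-1.47)(1 - σ(-1.47)) = 0.1869 × 0.8131 = 0.152
∂L/∂z = ∂L/∂h · σ'(z) = 4 × 0.152 = 0.608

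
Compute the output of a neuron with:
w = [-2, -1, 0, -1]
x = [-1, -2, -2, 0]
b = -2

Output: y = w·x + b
y = 2

y = (-2)(-1) + (-1)(-2) + (0)(-2) + (-1)(0) + -2 = 2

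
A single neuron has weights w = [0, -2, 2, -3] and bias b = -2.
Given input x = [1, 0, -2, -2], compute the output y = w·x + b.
y = 0

y = (0)(1) + (-2)(0) + (2)(-2) + (-3)(-2) + -2 = 0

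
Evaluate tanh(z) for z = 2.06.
0.968

tanh(2.06) = (e^(2.06) - e^(-2.06))/(e^(2.06) + e^(-2.06)) = 0.968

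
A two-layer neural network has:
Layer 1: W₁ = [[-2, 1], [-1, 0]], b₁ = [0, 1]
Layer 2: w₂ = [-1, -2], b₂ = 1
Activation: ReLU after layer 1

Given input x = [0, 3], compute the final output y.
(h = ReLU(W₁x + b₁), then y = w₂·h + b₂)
y = -4

Layer 1 pre-activation: z₁ = [3, 1]
After ReLU: h = [3, 1]
Layer 2 output: y = -1×3 + -2×1 + 1 = -4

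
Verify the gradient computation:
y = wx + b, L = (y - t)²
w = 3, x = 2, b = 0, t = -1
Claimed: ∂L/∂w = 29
Incorrect

y = (3)(2) + 0 = 6
∂L/∂y = 2(y - t) = 2(6 - -1) = 14
∂y/∂w = x = 2
∂L/∂w = 14 × 2 = 28

Claimed value: 29
Incorrect: The correct gradient is 28.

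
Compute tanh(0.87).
0.7014

tanh(0.87) = (e^(0.87) - e^(-0.87))/(e^(0.87) + e^(-0.87)) = 0.7014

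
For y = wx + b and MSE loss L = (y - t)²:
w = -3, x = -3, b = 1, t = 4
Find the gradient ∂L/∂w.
∂L/∂w = -36

y = wx + b = (-3)(-3) + 1 = 10
∂L/∂y = 2(y - t) = 2(10 - 4) = 12
∂y/∂w = x = -3
∂L/∂w = ∂L/∂y · ∂y/∂w = 12 × -3 = -36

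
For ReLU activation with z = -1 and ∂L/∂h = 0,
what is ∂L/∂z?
∂L/∂z = 0

h = ReLU(-1) = 0
Since z < 0: ∂h/∂z = 0
∂L/∂z = ∂L/∂h · ∂h/∂z = 0 × 0 = 0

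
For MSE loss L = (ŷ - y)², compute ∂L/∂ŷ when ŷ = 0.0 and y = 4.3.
∂L/∂ŷ = -8.6

∂L/∂ŷ = 2(ŷ - y) = 2(0.0 - 4.3) = 2(-4.3) = -8.6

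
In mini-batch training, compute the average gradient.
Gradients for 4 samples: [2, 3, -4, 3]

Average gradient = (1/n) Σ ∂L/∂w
Average gradient = 1

Average = (1/4)(2 + 3 + -4 + 3) = 4/4 = 1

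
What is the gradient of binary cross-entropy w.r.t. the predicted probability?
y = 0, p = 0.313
∂L/∂p = 1.456

∂L/∂p = -y/p + (1-y)/(1-p) = 0 + 1/0.687 = 1.456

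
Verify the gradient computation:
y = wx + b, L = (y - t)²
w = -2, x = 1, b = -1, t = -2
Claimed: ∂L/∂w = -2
Correct

y = (-2)(1) + -1 = -3
∂L/∂y = 2(y - t) = 2(-3 - -2) = -2
∂y/∂w = x = 1
∂L/∂w = -2 × 1 = -2

Claimed value: -2
Correct: The correct gradient is -2.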